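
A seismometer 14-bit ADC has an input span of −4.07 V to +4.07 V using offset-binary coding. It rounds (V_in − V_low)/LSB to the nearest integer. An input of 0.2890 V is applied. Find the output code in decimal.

code 8774

Full-scale span = 8.14 V; LSB = 8.14/2^14 = 496.83 µV.
Input sits at 8773.692 steps above V_low.
So the output code is 8774.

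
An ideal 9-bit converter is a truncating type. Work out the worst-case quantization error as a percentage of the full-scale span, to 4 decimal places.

Truncating → worst-case error = 1 LSB = V_FS/2^9, so 100/512 = 0.195312 % of full scale.

0.1953 %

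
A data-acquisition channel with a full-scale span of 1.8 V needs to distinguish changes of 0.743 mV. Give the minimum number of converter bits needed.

12 bits

Number of steps required ≥ 1.8 V / 0.743 mV = 2422.61.
Need 2^N ≥ 2422.61; 2^11 = 2048, 2^12 = 4096.
Minimum N = 12.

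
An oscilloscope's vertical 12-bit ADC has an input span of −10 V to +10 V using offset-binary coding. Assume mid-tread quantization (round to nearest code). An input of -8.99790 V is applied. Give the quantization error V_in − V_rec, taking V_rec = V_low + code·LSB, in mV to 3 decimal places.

Step size: 20 V ÷ 2^12 = 4.883 mV.
(-8.99790 − (−10))/0.00488281 = 205.2301; round gives code 205.
Reconstructed: -8.9990234 V.
Error = -8.99790 − (−8.9990234) = 0.00112344 V = 1.123 mV.

1.123 mV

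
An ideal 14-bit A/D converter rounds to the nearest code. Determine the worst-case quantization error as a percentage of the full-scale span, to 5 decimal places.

0.00305 %

Rounding → worst-case error = ½ LSB = V_FS/2^15, so 100/32768 = 0.00305176 % of full scale.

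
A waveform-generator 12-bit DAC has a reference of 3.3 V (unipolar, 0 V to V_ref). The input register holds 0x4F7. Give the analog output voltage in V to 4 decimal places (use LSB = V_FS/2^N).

LSB = 3.3 V / 2^12 = 0.806 mV.
Code 0x4F7 = 1271 decimal.
V_out = 0 + 1271 × 0.000805664 V = 1.024 V.

1.0240 V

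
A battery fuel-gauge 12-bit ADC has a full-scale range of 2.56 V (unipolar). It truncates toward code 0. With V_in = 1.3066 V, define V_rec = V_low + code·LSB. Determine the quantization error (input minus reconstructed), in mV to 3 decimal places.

0.350 mV

One LSB is 2.56 V / 4096 = 0.625 mV.
(V_in − V_low)/LSB = (1.3066 − 0)/0.000625 = 2090.5600 → code 2090 (floor).
V_rec = 0 + 2090·0.000625 = 1.30625 V.
V_in − V_rec = 0.00035 V = 0.350 mV.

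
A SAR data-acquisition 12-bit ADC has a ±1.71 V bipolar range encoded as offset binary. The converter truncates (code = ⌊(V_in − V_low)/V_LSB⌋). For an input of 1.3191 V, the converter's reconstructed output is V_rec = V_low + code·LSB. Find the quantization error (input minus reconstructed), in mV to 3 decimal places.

LSB = 3.42/2^12 = 0.835 mV.
(1.3191 − (−1.71))/0.000834961 = 3627.8344; ⌊·⌋ gives code 3627.
V_rec = (−1.71) + 3627·0.000834961 = 1.3184033 V.
V_in − V_rec = 0.00069668 V = 0.697 mV.

0.697 mV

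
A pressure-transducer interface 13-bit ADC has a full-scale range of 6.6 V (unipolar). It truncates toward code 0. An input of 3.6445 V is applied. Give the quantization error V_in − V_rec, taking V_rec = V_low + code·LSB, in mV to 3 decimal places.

One LSB is 6.6 V / 8192 = 0.806 mV.
Scaled input = 4523.5976 LSBs, so code = 4523.
Code 4523 maps back to 0 + 4523×0.000805664 V = 3.6440186 V.
V_in − V_rec = 0.000481445 V = 0.481 mV.

0.481 mV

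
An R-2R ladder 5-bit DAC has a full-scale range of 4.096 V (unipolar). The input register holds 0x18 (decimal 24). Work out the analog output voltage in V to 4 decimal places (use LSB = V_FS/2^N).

3.0720 V

LSB = 4.096 V / 2^5 = 128.000 mV.
Code 0x18 = 24 decimal.
V_out = 0 + 24 × 0.128 V = 3.072 V.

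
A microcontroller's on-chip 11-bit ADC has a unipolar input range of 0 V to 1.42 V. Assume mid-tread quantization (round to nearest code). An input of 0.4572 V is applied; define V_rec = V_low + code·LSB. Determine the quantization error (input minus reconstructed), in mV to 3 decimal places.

One LSB is 1.42 V / 2048 = 0.693 mV.
(0.4572 − 0)/0.000693359 = 659.3983; round gives code 659.
Code 659 maps back to 0 + 659×0.000693359 V = 0.45692383 V.
Difference: 0.000276172 V → 0.276 mV.

0.276 mV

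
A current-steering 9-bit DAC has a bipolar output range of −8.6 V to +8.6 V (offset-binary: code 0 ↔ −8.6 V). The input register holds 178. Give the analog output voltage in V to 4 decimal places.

-2.6203 V

LSB = 17.2 V / 2^9 = 33.594 mV.
V_out = (−8.6) + 178 × 0.0335937 V = -2.62031 V.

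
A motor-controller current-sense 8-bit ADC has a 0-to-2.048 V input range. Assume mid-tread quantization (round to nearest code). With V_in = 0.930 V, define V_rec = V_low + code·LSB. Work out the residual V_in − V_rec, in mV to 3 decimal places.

2.000 mV

LSB = 2.048/2^8 = 8.000 mV.
Scaled input = 116.2500 LSBs, so code = 116.
Code 116 maps back to 0 + 116×0.008 V = 0.928 V.
Difference: 0.002 V → 2.000 mV.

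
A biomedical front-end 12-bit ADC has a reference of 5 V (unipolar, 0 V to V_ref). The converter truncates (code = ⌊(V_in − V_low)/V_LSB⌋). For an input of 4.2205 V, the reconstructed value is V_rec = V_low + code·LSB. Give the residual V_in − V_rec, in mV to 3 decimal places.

0.529 mV

One LSB is 5 V / 4096 = 1.221 mV.
(V_in − V_low)/LSB = (4.2205 − 0)/0.0012207 = 3457.4336 → code 3457 (floor).
V_rec = 0 + 3457·0.0012207 = 4.2199707 V.
V_in − V_rec = 0.000529297 V = 0.529 mV.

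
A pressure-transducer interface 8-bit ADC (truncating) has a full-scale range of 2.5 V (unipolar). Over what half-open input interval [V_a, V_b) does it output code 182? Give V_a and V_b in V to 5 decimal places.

LSB = 2.5/2^8 = 9.766 mV.
V_a = V_low + 182·LSB = 1.77734 V; V_b = V_low + 183·LSB = 1.78711 V.

[1.77734 V, 1.78711 V)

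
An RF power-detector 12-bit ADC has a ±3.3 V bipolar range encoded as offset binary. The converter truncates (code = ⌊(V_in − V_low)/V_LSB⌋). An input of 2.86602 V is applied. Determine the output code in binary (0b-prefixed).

LSB = 6.6 V / 4096 = 1.611 mV.
(2.86602 − (−3.3)) / 0.00161133 = 3826.669 LSBs.
Floor → code 3826.
In binary (0b-prefixed): 0b111011110010.

code 0b111011110010 (decimal 3826)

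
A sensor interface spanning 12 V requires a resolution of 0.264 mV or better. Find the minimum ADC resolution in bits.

16 bits

Number of steps required ≥ 12 V / 0.264 mV = 45454.55.
Need 2^N ≥ 45454.55; 2^15 = 32768, 2^16 = 65536.
Minimum N = 16.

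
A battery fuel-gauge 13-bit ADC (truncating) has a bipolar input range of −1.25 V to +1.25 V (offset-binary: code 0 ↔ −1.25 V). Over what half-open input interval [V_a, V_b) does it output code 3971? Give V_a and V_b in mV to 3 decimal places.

LSB = 2.5/2^13 = 305.18 µV.
V_a = V_low + 3971·LSB = -0.038147 V; V_b = V_low + 3972·LSB = -0.0378418 V.

[-38.147 mV, -37.842 mV)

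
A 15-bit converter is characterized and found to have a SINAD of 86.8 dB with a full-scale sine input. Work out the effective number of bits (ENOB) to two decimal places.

ENOB = (SINAD − 1.76) / 6.02 = (86.8 − 1.76)/6.02 = 14.126.

14.13 bits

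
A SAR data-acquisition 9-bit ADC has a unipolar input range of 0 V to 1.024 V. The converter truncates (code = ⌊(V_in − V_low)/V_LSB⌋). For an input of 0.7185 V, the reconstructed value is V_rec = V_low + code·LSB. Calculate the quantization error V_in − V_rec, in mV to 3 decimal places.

Step size: 1.024 V ÷ 2^9 = 2.000 mV.
(0.7185 − 0)/0.002 = 359.2500; ⌊·⌋ gives code 359.
V_rec = 0 + 359·0.002 = 0.718 V.
V_in − V_rec = 0.0005 V = 0.500 mV.

0.500 mV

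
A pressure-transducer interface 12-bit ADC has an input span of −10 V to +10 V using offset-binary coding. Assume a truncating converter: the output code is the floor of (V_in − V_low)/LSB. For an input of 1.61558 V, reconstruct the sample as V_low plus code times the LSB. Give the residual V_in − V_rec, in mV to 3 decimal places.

4.252 mV

LSB = 20/2^12 = 4.883 mV.
Scaled input = 2378.8708 LSBs, so code = 2378.
Reconstructed: 1.6113281 V.
Difference: 0.00425187 V → 4.252 mV.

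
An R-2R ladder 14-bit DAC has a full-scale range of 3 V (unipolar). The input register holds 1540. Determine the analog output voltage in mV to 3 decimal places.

LSB = 3 V / 2^14 = 183.11 µV.
V_out = 0 + 1540 × 0.000183105 V = 0.281982 V.
= 281.982 mV.

281.982 mV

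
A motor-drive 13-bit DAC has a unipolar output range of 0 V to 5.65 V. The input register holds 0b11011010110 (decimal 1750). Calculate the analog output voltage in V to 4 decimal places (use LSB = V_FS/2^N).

LSB = 5.65 V / 2^13 = 0.690 mV.
Code 0b11011010110 = 1750 decimal.
V_out = 0 + 1750 × 0.000689697 V = 1.20697 V.

1.2070 V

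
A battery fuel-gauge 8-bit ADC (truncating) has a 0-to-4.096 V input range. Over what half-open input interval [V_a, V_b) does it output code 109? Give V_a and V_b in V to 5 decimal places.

[1.74400 V, 1.76000 V)

LSB = 4.096/2^8 = 16.000 mV.
V_a = V_low + 109·LSB = 1.744 V; V_b = V_low + 110·LSB = 1.76 V.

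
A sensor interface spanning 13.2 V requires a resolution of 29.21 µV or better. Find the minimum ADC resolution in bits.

19 bits

Number of steps required ≥ 13.2 V / 29.21 µV = 451900.03.
Need 2^N ≥ 451900.03; 2^18 = 262144, 2^19 = 524288.
Minimum N = 19.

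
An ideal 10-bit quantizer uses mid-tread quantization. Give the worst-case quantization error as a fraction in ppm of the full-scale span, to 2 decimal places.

488.28 ppm

Rounding → worst-case error = ½ LSB = V_FS/2^11, so 1e+06/2048 = 488.281 ppm of full scale.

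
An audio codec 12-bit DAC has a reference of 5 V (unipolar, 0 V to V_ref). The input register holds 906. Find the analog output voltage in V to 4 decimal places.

LSB = 5 V / 2^12 = 1.221 mV.
V_out = 0 + 906 × 0.0012207 V = 1.10596 V.

1.1060 V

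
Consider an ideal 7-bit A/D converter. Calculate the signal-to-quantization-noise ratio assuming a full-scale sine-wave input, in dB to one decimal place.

SNR ≈ 6.02·N + 1.76 dB = 6.02·7 + 1.76 = 43.90 dB.

43.9 dB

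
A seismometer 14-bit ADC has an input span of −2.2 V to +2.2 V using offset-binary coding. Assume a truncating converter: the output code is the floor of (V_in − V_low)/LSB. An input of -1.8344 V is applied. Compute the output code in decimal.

code 1361

With 16384 levels over 4.4 V, one step is 268.55 µV.
Input sits at 1361.361 steps above V_low.
So the output code is 1361.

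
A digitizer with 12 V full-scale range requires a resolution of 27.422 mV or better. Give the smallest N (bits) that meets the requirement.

Number of steps required ≥ 12 V / 27.422 mV = 437.60.
Need 2^N ≥ 437.60; 2^8 = 256, 2^9 = 512.
Minimum N = 9.

9 bits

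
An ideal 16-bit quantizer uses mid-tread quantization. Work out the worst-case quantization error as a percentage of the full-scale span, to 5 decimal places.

0.00076 %

Rounding → worst-case error = ½ LSB = V_FS/2^17, so 100/131072 = 0.000762939 % of full scale.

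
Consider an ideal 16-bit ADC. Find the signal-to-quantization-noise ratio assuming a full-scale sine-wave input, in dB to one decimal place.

98.1 dB

SNR ≈ 6.02·N + 1.76 dB = 6.02·16 + 1.76 = 98.08 dB.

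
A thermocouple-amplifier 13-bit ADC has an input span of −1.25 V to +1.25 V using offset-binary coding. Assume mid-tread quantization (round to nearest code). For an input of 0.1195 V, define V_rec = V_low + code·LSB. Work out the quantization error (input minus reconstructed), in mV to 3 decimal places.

-0.129 mV

Step size: 2.5 V ÷ 2^13 = 305.18 µV.
(V_in − V_low)/LSB = (0.1195 − (−1.25))/0.000305176 = 4487.5776 → code 4488 (round).
Code 4488 maps back to (−1.25) + 4488×0.000305176 V = 0.11962891 V.
Error = 0.1195 − 0.11962891 = -0.000128906 V = -0.129 mV.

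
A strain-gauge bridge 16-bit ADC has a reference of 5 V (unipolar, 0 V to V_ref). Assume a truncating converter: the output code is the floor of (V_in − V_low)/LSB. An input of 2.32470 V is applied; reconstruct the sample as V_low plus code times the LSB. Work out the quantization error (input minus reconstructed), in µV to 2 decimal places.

One LSB is 5 V / 65536 = 76.29 µV.
(V_in − V_low)/LSB = (2.32470 − 0)/7.62939e-05 = 30470.3078 → code 30470 (floor).
Reconstructed: 2.3246765 V.
V_in − V_rec = 2.34863e-05 V = 23.49 µV.

23.49 µV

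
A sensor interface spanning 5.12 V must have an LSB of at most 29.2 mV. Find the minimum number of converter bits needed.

Number of steps required ≥ 5.12 V / 29.2 mV = 175.34.
Need 2^N ≥ 175.34; 2^7 = 128, 2^8 = 256.
Minimum N = 8.

8 bits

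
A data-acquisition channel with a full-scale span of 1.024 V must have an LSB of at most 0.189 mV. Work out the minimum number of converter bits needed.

Number of steps required ≥ 1.024 V / 0.189 mV = 5417.99.
Need 2^N ≥ 5417.99; 2^12 = 4096, 2^13 = 8192.
Minimum N = 13.

13 bits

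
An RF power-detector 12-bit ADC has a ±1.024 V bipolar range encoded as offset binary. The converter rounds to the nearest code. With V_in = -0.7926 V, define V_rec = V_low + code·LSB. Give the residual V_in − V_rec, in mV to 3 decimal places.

-0.100 mV

One LSB is 2.048 V / 4096 = 0.500 mV.
(-0.7926 − (−1.024))/0.0005 = 462.8000; round gives code 463.
V_rec = (−1.024) + 463·0.0005 = -0.7925 V.
V_in − V_rec = -0.0001 V = -0.100 mV.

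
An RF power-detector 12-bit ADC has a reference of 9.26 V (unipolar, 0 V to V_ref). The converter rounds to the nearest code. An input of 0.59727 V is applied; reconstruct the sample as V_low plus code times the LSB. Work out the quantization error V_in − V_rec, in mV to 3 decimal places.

0.434 mV

LSB = 9.26/2^12 = 2.261 mV.
(V_in − V_low)/LSB = (0.59727 − 0)/0.00226074 = 264.1920 → code 264 (round).
Reconstructed: 0.59683594 V.
Error = 0.59727 − 0.59683594 = 0.000434062 V = 0.434 mV.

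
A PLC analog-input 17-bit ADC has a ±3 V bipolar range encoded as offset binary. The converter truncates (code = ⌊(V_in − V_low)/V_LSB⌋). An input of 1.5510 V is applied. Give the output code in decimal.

With 131072 levels over 6 V, one step is 45.78 µV.
(1.5510 − (−3)) / 4.57764e-05 = 99418.112 LSBs.
So the output code is 99418.

code 99418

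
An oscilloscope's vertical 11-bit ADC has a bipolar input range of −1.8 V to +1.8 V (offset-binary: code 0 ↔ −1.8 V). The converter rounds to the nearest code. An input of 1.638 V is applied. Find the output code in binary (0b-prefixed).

code 0b11110100100 (decimal 1956)

With 2048 levels over 3.6 V, one step is 1.758 mV.
Input sits at 1955.840 steps above V_low.
So the output code is 1956.
In binary (0b-prefixed): 0b11110100100.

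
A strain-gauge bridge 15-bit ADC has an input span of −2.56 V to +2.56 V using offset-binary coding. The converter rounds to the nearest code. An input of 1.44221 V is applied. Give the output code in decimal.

code 25614

Full-scale span = 5.12 V; LSB = 5.12/2^15 = 156.25 µV.
(1.44221 − (−2.56)) / 0.00015625 = 25614.144 LSBs.
round(25614.144) = 25614.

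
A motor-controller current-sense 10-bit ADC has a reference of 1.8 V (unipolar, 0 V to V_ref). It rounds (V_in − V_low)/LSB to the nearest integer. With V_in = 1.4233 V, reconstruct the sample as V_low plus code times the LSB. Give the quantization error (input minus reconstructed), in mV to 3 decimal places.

Step size: 1.8 V ÷ 2^10 = 1.758 mV.
Scaled input = 809.6996 LSBs, so code = 810.
V_rec = 0 + 810·0.00175781 = 1.4238281 V.
Error = 1.4233 − 1.4238281 = -0.000528125 V = -0.528 mV.

-0.528 mV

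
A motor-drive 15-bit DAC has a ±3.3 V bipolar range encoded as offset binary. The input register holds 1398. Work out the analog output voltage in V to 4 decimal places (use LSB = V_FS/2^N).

LSB = 6.6 V / 2^15 = 201.42 µV.
V_out = (−3.3) + 1398 × 0.000201416 V = -3.01842 V.

-3.0184 V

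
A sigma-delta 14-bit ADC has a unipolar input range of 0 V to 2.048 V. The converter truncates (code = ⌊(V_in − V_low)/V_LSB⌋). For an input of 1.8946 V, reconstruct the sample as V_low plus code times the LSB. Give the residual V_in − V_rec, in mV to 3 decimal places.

LSB = 2.048/2^14 = 125.00 µV.
(1.8946 − 0)/0.000125 = 15156.8000; ⌊·⌋ gives code 15156.
Reconstructed: 1.8945 V.
Error = 1.8946 − 1.8945 = 0.0001 V = 0.100 mV.

0.100 mV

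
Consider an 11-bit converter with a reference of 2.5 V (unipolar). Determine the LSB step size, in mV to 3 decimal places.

Full-scale span = 2.5 V.
LSB = 2.5 / 2^11 = 2.5 / 2048 = 0.0012207 V = 1.221 mV.

1.221 mV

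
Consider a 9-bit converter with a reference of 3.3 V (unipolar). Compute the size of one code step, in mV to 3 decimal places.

6.445 mV

Full-scale span = 3.3 V.
LSB = 3.3 / 2^9 = 3.3 / 512 = 0.00644531 V = 6.445 mV.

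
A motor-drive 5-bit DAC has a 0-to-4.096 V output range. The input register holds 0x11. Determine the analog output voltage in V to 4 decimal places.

2.1760 V

LSB = 4.096 V / 2^5 = 128.000 mV.
Code 0x11 = 17 decimal.
V_out = 0 + 17 × 0.128 V = 2.176 V.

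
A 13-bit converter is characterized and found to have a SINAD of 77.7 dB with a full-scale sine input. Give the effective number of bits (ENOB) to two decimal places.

ENOB = (SINAD − 1.76) / 6.02 = (77.7 − 1.76)/6.02 = 12.615.

12.61 bits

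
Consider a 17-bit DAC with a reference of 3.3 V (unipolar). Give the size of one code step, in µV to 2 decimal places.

25.18 µV

Full-scale span = 3.3 V.
LSB = 3.3 / 2^17 = 3.3 / 131072 = 2.5177e-05 V = 25.18 µV.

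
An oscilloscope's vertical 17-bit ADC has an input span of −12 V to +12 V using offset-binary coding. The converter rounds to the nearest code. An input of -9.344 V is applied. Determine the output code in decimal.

code 14505

With 131072 levels over 24 V, one step is 183.11 µV.
Input sits at 14505.301 steps above V_low.
Round → code 14505.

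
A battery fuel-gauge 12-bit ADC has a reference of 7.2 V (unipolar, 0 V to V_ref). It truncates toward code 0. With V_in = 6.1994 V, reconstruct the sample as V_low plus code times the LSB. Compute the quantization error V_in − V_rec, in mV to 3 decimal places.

1.353 mV

LSB = 7.2/2^12 = 1.758 mV.
(6.1994 − 0)/0.00175781 = 3526.7698; ⌊·⌋ gives code 3526.
Code 3526 maps back to 0 + 3526×0.00175781 V = 6.1980469 V.
Error = 6.1994 − 6.1980469 = 0.00135312 V = 1.353 mV.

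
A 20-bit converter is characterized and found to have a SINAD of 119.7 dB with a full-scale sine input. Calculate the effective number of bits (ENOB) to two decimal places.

ENOB = (SINAD − 1.76) / 6.02 = (119.7 − 1.76)/6.02 = 19.591.

19.59 bits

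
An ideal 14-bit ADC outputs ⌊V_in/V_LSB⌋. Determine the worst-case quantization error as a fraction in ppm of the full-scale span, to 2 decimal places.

Truncating → worst-case error = 1 LSB = V_FS/2^14, so 1e+06/16384 = 61.0352 ppm of full scale.

61.04 ppm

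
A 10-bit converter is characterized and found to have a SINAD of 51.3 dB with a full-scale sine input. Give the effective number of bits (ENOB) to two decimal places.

ENOB = (SINAD − 1.76) / 6.02 = (51.3 − 1.76)/6.02 = 8.229.

8.23 bits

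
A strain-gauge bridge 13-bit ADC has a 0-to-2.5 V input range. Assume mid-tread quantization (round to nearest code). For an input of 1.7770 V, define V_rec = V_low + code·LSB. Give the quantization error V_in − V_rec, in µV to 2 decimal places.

-38.57 µV

LSB = 2.5/2^13 = 305.18 µV.
(1.7770 − 0)/0.000305176 = 5822.8736; round gives code 5823.
V_rec = 0 + 5823·0.000305176 = 1.7770386 V.
Error = 1.7770 − 1.7770386 = -3.85742e-05 V = -38.57 µV.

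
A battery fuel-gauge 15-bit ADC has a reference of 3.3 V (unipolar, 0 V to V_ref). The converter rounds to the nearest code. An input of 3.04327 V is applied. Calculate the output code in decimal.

With 32768 levels over 3.3 V, one step is 100.71 µV.
(V_in − V_low)/LSB = (3.04327 − 0) / 0.000100708 = 30218.749.
So the output code is 30219.

code 30219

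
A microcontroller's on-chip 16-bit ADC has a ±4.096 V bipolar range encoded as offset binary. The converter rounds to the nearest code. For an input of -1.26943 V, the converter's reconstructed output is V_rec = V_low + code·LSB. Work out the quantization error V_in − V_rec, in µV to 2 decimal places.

Step size: 8.192 V ÷ 2^16 = 125.00 µV.
Scaled input = 22612.5600 LSBs, so code = 22613.
V_rec = (−4.096) + 22613·0.000125 = -1.269375 V.
V_in − V_rec = -5.5e-05 V = -55.00 µV.

-55.00 µV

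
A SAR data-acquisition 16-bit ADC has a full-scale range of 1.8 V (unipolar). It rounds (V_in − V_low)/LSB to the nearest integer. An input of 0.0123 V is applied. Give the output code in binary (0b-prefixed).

LSB = 1.8 V / 65536 = 27.47 µV.
(V_in − V_low)/LSB = (0.0123 − 0) / 2.74658e-05 = 447.829.
So the output code is 448.
In binary (0b-prefixed): 0b111000000.

code 0b111000000 (decimal 448)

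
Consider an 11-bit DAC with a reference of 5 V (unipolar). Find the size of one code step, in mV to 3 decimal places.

2.441 mV

Full-scale span = 5 V.
LSB = 5 / 2^11 = 5 / 2048 = 0.00244141 V = 2.441 mV.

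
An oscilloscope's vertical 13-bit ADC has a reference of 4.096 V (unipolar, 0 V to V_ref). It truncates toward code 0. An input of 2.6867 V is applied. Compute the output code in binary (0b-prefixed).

With 8192 levels over 4.096 V, one step is 0.500 mV.
Input sits at 5373.400 steps above V_low.
Floor → code 5373.
In binary (0b-prefixed): 0b1010011111101.

code 0b1010011111101 (decimal 5373)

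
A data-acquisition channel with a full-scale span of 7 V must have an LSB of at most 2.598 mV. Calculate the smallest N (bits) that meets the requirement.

12 bits

Number of steps required ≥ 7 V / 2.598 mV = 2694.38.
Need 2^N ≥ 2694.38; 2^11 = 2048, 2^12 = 4096.
Minimum N = 12.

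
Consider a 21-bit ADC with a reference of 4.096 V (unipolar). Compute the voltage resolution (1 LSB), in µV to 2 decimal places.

Full-scale span = 4.096 V.
LSB = 4.096 / 2^21 = 4.096 / 2097152 = 1.95313e-06 V = 1.95 µV.

1.95 µV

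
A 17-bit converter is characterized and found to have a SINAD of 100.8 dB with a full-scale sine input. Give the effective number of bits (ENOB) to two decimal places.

16.45 bits

ENOB = (SINAD − 1.76) / 6.02 = (100.8 − 1.76)/6.02 = 16.452.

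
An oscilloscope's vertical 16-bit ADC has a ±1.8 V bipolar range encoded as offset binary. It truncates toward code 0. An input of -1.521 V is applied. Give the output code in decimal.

LSB = 3.6 V / 65536 = 54.93 µV.
Input sits at 5079.040 steps above V_low.
⌊·⌋(5079.040) = 5079.

code 5079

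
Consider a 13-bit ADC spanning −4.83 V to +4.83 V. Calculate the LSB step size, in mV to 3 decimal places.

1.179 mV

Full-scale span = 9.66 V.
LSB = 9.66 / 2^13 = 9.66 / 8192 = 0.0011792 V = 1.179 mV.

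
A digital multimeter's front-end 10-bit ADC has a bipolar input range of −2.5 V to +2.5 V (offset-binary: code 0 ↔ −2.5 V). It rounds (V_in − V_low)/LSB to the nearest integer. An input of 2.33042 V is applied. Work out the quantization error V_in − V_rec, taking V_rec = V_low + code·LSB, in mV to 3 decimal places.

Step size: 5 V ÷ 2^10 = 4.883 mV.
(V_in − V_low)/LSB = (2.33042 − (−2.5))/0.00488281 = 989.2700 → code 989 (round).
Code 989 maps back to (−2.5) + 989×0.00488281 V = 2.3291016 V.
V_in − V_rec = 0.00131844 V = 1.318 mV.

1.318 mV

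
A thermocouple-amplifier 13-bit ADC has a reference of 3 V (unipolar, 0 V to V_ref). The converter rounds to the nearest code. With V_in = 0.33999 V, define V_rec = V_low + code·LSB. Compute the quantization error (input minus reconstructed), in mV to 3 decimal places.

One LSB is 3 V / 8192 = 366.21 µV.
(0.33999 − 0)/0.000366211 = 928.3994; round gives code 928.
V_rec = 0 + 928·0.000366211 = 0.33984375 V.
Error = 0.33999 − 0.33984375 = 0.00014625 V = 0.146 mV.

0.146 mV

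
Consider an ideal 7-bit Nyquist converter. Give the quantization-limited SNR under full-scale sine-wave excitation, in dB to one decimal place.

43.9 dB

SNR ≈ 6.02·N + 1.76 dB = 6.02·7 + 1.76 = 43.90 dB.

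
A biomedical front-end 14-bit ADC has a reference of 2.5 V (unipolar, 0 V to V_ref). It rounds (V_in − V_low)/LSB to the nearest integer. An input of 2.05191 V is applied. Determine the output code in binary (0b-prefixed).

Full-scale span = 2.5 V; LSB = 2.5/2^14 = 152.59 µV.
(2.05191 − 0) / 0.000152588 = 13447.397 LSBs.
So the output code is 13447.
In binary (0b-prefixed): 0b11010010000111.

code 0b11010010000111 (decimal 13447)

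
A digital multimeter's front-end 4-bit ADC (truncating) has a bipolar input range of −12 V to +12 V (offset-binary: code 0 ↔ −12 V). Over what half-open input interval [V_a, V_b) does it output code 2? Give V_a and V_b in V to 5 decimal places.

[-9.00000 V, -7.50000 V)

LSB = 24/2^4 = 1.5000 V.
V_a = V_low + 2·LSB = -9 V; V_b = V_low + 3·LSB = -7.5 V.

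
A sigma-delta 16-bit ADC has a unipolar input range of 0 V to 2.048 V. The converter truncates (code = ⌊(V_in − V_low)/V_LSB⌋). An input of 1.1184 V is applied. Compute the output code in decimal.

LSB = 2.048 V / 65536 = 31.25 µV.
Input sits at 35788.800 steps above V_low.
Floor → code 35788.

code 35788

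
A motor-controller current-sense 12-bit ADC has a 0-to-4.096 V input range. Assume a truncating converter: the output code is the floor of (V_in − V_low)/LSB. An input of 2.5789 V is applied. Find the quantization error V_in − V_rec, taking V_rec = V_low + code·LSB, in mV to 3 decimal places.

0.900 mV

One LSB is 4.096 V / 4096 = 1.000 mV.
Scaled input = 2578.9000 LSBs, so code = 2578.
V_rec = 0 + 2578·0.001 = 2.578 V.
Error = 2.5789 − 2.578 = 0.0009 V = 0.900 mV.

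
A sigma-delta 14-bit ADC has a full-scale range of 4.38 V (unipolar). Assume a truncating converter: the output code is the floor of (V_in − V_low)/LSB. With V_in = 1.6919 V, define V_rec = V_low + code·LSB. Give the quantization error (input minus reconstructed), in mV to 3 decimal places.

0.211 mV

Step size: 4.38 V ÷ 2^14 = 267.33 µV.
Scaled input = 6328.7876 LSBs, so code = 6328.
V_rec = 0 + 6328·0.000267334 = 1.6916895 V.
V_in − V_rec = 0.000210547 V = 0.211 mV.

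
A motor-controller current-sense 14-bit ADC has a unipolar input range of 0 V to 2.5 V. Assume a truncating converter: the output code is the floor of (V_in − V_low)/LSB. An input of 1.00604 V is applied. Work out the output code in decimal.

code 6593

Full-scale span = 2.5 V; LSB = 2.5/2^14 = 152.59 µV.
(1.00604 − 0) / 0.000152588 = 6593.184 LSBs.
Floor → code 6593.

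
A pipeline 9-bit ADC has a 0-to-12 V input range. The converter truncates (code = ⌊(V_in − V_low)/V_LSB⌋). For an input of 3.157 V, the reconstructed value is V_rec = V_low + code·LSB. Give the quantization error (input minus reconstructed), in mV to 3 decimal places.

16.375 mV

Step size: 12 V ÷ 2^9 = 23.438 mV.
(V_in − V_low)/LSB = (3.157 − 0)/0.0234375 = 134.6987 → code 134 (floor).
Code 134 maps back to 0 + 134×0.0234375 V = 3.140625 V.
Error = 3.157 − 3.140625 = 0.016375 V = 16.375 mV.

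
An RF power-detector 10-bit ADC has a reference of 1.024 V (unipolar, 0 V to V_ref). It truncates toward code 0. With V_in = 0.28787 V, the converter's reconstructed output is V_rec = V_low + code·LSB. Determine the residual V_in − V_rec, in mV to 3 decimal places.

0.870 mV

One LSB is 1.024 V / 1024 = 1.000 mV.
(0.28787 − 0)/0.001 = 287.8700; ⌊·⌋ gives code 287.
Reconstructed: 0.287 V.
V_in − V_rec = 0.00087 V = 0.870 mV.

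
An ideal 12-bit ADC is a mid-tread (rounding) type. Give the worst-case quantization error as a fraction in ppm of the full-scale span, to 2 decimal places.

Rounding → worst-case error = ½ LSB = V_FS/2^13, so 1e+06/8192 = 122.07 ppm of full scale.

122.07 ppm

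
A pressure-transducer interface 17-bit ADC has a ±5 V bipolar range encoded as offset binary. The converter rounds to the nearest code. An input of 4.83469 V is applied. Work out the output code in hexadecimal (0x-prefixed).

LSB = 10 V / 131072 = 76.29 µV.
(4.83469 − (−5)) / 7.62939e-05 = 128905.249 LSBs.
Round → code 128905.
In hexadecimal (0x-prefixed): 0x1F789.

code 0x1F789 (decimal 128905)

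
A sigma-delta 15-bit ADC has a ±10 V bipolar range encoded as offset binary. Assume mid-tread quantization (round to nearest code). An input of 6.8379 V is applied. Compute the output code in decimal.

code 27587

Full-scale span = 20 V; LSB = 20/2^15 = 0.610 mV.
Input sits at 27587.215 steps above V_low.
Round → code 27587.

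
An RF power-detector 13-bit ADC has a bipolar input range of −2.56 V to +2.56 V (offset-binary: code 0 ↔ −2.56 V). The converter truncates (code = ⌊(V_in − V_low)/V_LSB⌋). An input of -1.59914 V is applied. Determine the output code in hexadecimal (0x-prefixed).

Full-scale span = 5.12 V; LSB = 5.12/2^13 = 0.625 mV.
(V_in − V_low)/LSB = (-1.59914 − (−2.56)) / 0.000625 = 1537.376.
Floor → code 1537.
In hexadecimal (0x-prefixed): 0x601.

code 0x601 (decimal 1537)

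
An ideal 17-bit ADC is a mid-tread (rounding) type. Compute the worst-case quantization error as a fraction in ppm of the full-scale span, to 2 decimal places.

Rounding → worst-case error = ½ LSB = V_FS/2^18, so 1e+06/262144 = 3.8147 ppm of full scale.

3.81 ppm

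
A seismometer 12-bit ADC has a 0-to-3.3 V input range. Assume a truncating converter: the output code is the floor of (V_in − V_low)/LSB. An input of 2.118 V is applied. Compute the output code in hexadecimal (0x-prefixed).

code 0xA44 (decimal 2628)

Full-scale span = 3.3 V; LSB = 3.3/2^12 = 0.806 mV.
(2.118 − 0) / 0.000805664 = 2628.887 LSBs.
⌊·⌋(2628.887) = 2628.
In hexadecimal (0x-prefixed): 0xA44.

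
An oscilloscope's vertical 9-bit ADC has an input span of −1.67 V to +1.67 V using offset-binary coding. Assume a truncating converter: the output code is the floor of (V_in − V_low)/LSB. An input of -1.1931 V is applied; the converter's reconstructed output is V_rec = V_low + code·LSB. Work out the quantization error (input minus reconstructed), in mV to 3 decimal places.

0.689 mV

One LSB is 3.34 V / 512 = 6.523 mV.
Scaled input = 73.1056 LSBs, so code = 73.
V_rec = (−1.67) + 73·0.00652344 = -1.1937891 V.
Difference: 0.000689063 V → 0.689 mV.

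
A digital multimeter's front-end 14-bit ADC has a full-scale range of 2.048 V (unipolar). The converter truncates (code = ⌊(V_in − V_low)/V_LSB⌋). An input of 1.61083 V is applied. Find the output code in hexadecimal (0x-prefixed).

With 16384 levels over 2.048 V, one step is 125.00 µV.
(V_in − V_low)/LSB = (1.61083 − 0) / 0.000125 = 12886.640.
⌊·⌋(12886.640) = 12886.
In hexadecimal (0x-prefixed): 0x3256.

code 0x3256 (decimal 12886)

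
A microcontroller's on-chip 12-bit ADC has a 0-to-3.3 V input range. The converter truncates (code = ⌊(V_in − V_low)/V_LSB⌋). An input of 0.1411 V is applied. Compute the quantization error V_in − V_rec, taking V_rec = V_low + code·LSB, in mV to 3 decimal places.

0.109 mV

One LSB is 3.3 V / 4096 = 0.806 mV.
Scaled input = 175.1350 LSBs, so code = 175.
Reconstructed: 0.14099121 V.
V_in − V_rec = 0.000108789 V = 0.109 mV.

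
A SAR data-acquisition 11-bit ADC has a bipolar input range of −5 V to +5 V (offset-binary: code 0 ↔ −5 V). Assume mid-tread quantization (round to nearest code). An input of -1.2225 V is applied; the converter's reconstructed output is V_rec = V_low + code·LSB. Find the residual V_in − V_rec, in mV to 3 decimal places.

One LSB is 10 V / 2048 = 4.883 mV.
Scaled input = 773.6320 LSBs, so code = 774.
V_rec = (−5) + 774·0.00488281 = -1.2207031 V.
Error = -1.2225 − (−1.2207031) = -0.00179688 V = -1.797 mV.

-1.797 mV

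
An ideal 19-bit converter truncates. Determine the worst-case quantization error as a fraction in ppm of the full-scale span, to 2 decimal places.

1.91 ppm

Truncating → worst-case error = 1 LSB = V_FS/2^19, so 1e+06/524288 = 1.90735 ppm of full scale.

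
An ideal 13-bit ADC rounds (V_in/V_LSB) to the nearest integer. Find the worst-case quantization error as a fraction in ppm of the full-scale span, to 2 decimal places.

61.04 ppm

Rounding → worst-case error = ½ LSB = V_FS/2^14, so 1e+06/16384 = 61.0352 ppm of full scale.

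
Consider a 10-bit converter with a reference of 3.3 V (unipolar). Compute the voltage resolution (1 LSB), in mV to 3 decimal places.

Full-scale span = 3.3 V.
LSB = 3.3 / 2^10 = 3.3 / 1024 = 0.00322266 V = 3.223 mV.

3.223 mV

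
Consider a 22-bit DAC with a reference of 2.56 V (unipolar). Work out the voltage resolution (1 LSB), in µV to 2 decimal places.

0.61 µV

Full-scale span = 2.56 V.
LSB = 2.56 / 2^22 = 2.56 / 4194304 = 6.10352e-07 V = 0.61 µV.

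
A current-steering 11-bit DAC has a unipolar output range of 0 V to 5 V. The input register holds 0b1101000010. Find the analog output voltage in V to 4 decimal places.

2.0361 V

LSB = 5 V / 2^11 = 2.441 mV.
Code 0b1101000010 = 834 decimal.
V_out = 0 + 834 × 0.00244141 V = 2.03613 V.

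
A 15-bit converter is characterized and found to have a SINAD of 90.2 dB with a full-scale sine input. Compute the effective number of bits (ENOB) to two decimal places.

ENOB = (SINAD − 1.76) / 6.02 = (90.2 − 1.76)/6.02 = 14.691.

14.69 bits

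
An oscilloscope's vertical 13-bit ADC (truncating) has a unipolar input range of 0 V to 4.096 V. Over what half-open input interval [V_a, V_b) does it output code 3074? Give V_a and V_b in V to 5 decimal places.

[1.53700 V, 1.53750 V)

LSB = 4.096/2^13 = 0.500 mV.
V_a = V_low + 3074·LSB = 1.537 V; V_b = V_low + 3075·LSB = 1.5375 V.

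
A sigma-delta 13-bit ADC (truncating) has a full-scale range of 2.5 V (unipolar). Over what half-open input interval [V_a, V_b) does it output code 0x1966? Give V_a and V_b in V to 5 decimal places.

LSB = 2.5/2^13 = 305.18 µV.
Code 0x1966 = 6502 decimal.
V_a = V_low + 6502·LSB = 1.98425 V; V_b = V_low + 6503·LSB = 1.98456 V.

[1.98425 V, 1.98456 V)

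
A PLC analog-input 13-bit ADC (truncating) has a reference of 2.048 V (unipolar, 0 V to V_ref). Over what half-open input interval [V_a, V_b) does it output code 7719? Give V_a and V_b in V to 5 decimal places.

[1.92975 V, 1.93000 V)

LSB = 2.048/2^13 = 250.00 µV.
V_a = V_low + 7719·LSB = 1.92975 V; V_b = V_low + 7720·LSB = 1.93 V.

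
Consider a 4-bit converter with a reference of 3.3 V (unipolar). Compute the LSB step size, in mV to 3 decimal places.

Full-scale span = 3.3 V.
LSB = 3.3 / 2^4 = 3.3 / 16 = 0.20625 V = 206.250 mV.

206.250 mV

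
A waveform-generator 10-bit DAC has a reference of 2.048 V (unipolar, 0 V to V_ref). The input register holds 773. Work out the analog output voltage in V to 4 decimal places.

1.5460 V

LSB = 2.048 V / 2^10 = 2.000 mV.
V_out = 0 + 773 × 0.002 V = 1.546 V.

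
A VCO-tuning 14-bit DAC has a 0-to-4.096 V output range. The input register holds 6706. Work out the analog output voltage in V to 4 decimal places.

LSB = 4.096 V / 2^14 = 250.00 µV.
V_out = 0 + 6706 × 0.00025 V = 1.6765 V.

1.6765 V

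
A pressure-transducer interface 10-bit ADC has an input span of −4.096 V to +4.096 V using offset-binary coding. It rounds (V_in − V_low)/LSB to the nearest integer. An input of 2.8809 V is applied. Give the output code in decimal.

With 1024 levels over 8.192 V, one step is 8.000 mV.
(V_in − V_low)/LSB = (2.8809 − (−4.096)) / 0.008 = 872.112.
Round → code 872.

code 872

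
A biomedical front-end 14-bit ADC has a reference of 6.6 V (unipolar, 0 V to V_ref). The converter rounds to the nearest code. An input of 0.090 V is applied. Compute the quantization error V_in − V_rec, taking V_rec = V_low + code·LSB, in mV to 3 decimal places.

One LSB is 6.6 V / 16384 = 402.83 µV.
Scaled input = 223.4182 LSBs, so code = 223.
Code 223 maps back to 0 + 223×0.000402832 V = 0.089831543 V.
V_in − V_rec = 0.000168457 V = 0.168 mV.

0.168 mV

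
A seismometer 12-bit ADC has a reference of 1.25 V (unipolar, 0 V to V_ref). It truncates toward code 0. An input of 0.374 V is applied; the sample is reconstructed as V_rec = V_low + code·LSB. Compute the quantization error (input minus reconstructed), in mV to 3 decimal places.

0.160 mV

Step size: 1.25 V ÷ 2^12 = 305.18 µV.
Scaled input = 1225.5232 LSBs, so code = 1225.
Reconstructed: 0.37384033 V.
V_in − V_rec = 0.000159668 V = 0.160 mV.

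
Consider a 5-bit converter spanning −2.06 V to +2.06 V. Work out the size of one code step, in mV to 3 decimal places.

128.750 mV

Full-scale span = 4.12 V.
LSB = 4.12 / 2^5 = 4.12 / 32 = 0.12875 V = 128.750 mV.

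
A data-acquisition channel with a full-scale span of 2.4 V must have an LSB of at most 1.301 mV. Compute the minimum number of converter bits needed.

Number of steps required ≥ 2.4 V / 1.301 mV = 1844.73.
Need 2^N ≥ 1844.73; 2^10 = 1024, 2^11 = 2048.
Minimum N = 11.

11 bits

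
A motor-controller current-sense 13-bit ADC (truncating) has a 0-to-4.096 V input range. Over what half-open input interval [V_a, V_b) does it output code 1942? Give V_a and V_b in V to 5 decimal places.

LSB = 4.096/2^13 = 0.500 mV.
V_a = V_low + 1942·LSB = 0.971 V; V_b = V_low + 1943·LSB = 0.9715 V.

[0.97100 V, 0.97150 V)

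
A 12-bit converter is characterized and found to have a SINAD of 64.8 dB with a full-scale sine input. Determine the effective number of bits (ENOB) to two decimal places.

ENOB = (SINAD − 1.76) / 6.02 = (64.8 − 1.76)/6.02 = 10.472.

10.47 bits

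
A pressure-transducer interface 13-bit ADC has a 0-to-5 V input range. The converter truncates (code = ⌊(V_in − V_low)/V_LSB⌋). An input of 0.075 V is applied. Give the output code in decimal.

With 8192 levels over 5 V, one step is 0.610 mV.
Input sits at 122.880 steps above V_low.
Floor → code 122.

code 122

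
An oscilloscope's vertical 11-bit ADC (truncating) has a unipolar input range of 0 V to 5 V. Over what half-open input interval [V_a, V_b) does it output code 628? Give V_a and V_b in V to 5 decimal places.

LSB = 5/2^11 = 2.441 mV.
V_a = V_low + 628·LSB = 1.5332 V; V_b = V_low + 629·LSB = 1.53564 V.

[1.53320 V, 1.53564 V)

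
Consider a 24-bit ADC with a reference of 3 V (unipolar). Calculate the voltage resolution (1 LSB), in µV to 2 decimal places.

Full-scale span = 3 V.
LSB = 3 / 2^24 = 3 / 16777216 = 1.78814e-07 V = 0.18 µV.

0.18 µV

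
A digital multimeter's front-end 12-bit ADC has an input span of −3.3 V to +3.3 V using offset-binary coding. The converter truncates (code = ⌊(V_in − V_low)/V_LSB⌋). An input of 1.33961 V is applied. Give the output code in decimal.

Full-scale span = 6.6 V; LSB = 6.6/2^12 = 1.611 mV.
(1.33961 − (−3.3)) / 0.00161133 = 2879.370 LSBs.
Floor → code 2879.

code 2879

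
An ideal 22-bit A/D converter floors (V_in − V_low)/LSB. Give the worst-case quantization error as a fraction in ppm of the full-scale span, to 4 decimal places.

Truncating → worst-case error = 1 LSB = V_FS/2^22, so 1e+06/4194304 = 0.238419 ppm of full scale.

0.2384 ppm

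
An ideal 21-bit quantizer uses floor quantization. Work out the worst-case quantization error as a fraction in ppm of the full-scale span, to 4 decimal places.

0.4768 ppm

Truncating → worst-case error = 1 LSB = V_FS/2^21, so 1e+06/2097152 = 0.476837 ppm of full scale.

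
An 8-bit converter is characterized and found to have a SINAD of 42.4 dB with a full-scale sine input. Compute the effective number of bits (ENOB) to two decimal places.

ENOB = (SINAD − 1.76) / 6.02 = (42.4 − 1.76)/6.02 = 6.751.

6.75 bits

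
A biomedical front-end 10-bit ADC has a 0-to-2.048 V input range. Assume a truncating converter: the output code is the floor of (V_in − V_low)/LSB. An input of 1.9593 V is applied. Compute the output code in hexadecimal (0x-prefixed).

code 0x3D3 (decimal 979)

LSB = 2.048 V / 1024 = 2.000 mV.
Input sits at 979.650 steps above V_low.
So the output code is 979.
In hexadecimal (0x-prefixed): 0x3D3.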